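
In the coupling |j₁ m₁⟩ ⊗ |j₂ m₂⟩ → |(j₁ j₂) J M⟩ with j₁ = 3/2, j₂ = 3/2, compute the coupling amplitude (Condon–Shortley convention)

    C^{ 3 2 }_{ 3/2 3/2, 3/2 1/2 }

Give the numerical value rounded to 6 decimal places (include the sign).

+√(1/2) = +0.707107

j₁+j₂−J=0  J+j₁−j₂=3  J−j₁+j₂=3  j₁+j₂+J+1=7
(j₁±m₁, j₂±m₂, J±M) = (3,0,2,1,5,1)
P² = 72
sum k=0..0:
  [0] +1/12 = 1/12
S = 1/12
C² = P²·S² = 1/2 ; C = +0.707107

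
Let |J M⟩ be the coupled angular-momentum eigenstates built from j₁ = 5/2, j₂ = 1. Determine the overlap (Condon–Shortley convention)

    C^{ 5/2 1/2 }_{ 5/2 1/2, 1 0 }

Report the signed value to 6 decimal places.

j₁+j₂−J=1  J+j₁−j₂=4  J−j₁+j₂=1  j₁+j₂+J+1=7
(j₁±m₁, j₂±m₂, J±M) = (3,2,1,1,3,2)
P² = 144/35
sum k=0..1:
  [0] +1/4 = 1/4
  [1] −1/6 = -1/6
S = 1/12
C² = P²·S² = 1/35 ; C = +0.169031

+√(1/35) = +0.169031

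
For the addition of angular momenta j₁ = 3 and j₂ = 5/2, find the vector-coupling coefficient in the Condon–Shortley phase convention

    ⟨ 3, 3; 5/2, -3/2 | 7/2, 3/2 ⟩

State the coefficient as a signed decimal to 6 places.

+0.534522

triangle: 2!·4!·3!/10! = 288/3628800
(j±m)!: 6!·0!·1!·4!·5!·2! = 4147200
prefactor² = (2J+1)·Δ·N² = 18432/7
  k=0: +1/(0!·2!·0!·1!·4!·2!) = 1/96
Σ = 1/96  ⇒  CG² = 18432/7·1/96² = 2/7
CG = +√(2/7) = +0.534522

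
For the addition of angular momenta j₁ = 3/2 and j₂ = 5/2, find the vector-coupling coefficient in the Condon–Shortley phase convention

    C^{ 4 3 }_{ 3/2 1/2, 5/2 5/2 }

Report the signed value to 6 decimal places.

+0.612372  (= +√(3/8))

√[9·0!3!5!/9! · 2!1!5!0!7!1!] = √(21600)
  +(−1)^0/∏(0,0,1,5,2,0)! = 1/240  (running 1/240)
⟨..|..⟩ = √(21600)·(1/240) = +0.612372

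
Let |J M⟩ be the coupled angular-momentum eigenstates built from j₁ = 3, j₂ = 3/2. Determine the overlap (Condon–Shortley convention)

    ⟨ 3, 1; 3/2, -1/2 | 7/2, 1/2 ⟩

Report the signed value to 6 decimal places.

+0.534522  (= +√(2/7))

√[8·1!5!2!/9! · 4!2!1!2!4!3!] = √(512/7)
  +(−1)^0/∏(0,1,2,1,3,1)! = 1/12  (running 1/12)
  +(−1)^1/∏(1,0,1,0,4,2)! = -1/48  (running 1/16)
⟨..|..⟩ = √(512/7)·(1/16) = +0.534522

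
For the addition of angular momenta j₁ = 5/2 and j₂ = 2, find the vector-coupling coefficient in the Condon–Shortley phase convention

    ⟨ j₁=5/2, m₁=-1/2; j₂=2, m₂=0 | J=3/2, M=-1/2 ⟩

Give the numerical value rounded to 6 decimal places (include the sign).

+√(2/35) ≈ +0.239046

√[4·3!2!1!/7! · 2!3!2!2!1!2!] = √(32/35)
  +(−1)^1/∏(1,2,2,1,0,0)! = -1/4  (running -1/4)
  +(−1)^2/∏(2,1,1,0,1,1)! = 1/2  (running 1/4)
⟨..|..⟩ = √(32/35)·(1/4) = +0.239046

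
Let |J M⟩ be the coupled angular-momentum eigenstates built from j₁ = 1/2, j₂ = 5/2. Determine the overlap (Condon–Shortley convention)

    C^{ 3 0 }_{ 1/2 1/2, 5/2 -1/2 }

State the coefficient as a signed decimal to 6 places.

j₁+j₂−J=0  J+j₁−j₂=1  J−j₁+j₂=5  j₁+j₂+J+1=7
(j₁±m₁, j₂±m₂, J±M) = (1,0,2,3,3,3)
P² = 72
sum k=0..0:
  [0] +1/12 = 1/12
S = 1/12
C² = P²·S² = 1/2 ; C = +0.707107

+√(1/2) ≈ +0.707107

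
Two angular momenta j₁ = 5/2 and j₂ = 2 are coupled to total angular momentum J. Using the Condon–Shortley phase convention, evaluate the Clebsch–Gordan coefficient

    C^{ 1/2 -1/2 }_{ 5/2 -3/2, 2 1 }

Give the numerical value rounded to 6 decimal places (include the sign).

j₁+j₂−J=4  J+j₁−j₂=1  J−j₁+j₂=0  j₁+j₂+J+1=6
(j₁±m₁, j₂±m₂, J±M) = (1,4,3,1,0,1)
P² = 48/5
sum k=3..3:
  [3] −1/6 = -1/6
S = -1/6
C² = P²·S² = 4/15 ; C = -0.516398

−√(4/15) = -0.516398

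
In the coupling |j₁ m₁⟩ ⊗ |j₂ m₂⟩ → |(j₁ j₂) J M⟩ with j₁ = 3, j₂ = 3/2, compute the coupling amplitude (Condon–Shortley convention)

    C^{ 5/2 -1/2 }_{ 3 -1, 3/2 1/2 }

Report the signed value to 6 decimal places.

j₁+j₂−J=2  J+j₁−j₂=4  J−j₁+j₂=1  j₁+j₂+J+1=8
(j₁±m₁, j₂±m₂, J±M) = (2,4,2,1,2,3)
P² = 288/35
sum k=1..2:
  [1] −1/6 = -1/6
  [2] +1/8 = 1/8
S = -1/24
C² = P²·S² = 1/70 ; C = -0.119523

-0.119523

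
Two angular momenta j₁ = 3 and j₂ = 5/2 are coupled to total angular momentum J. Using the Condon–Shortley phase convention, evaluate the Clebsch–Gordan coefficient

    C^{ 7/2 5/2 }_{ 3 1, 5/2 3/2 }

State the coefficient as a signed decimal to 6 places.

−√(10/63) ≈ -0.398410

j₁+j₂−J=2  J+j₁−j₂=4  J−j₁+j₂=3  j₁+j₂+J+1=10
(j₁±m₁, j₂±m₂, J±M) = (4,2,4,1,6,1)
P² = 18432/35
sum k=1..2:
  [1] −1/36 = -1/36
  [2] +1/96 = 1/96
S = -5/288
C² = P²·S² = 10/63 ; C = -0.398410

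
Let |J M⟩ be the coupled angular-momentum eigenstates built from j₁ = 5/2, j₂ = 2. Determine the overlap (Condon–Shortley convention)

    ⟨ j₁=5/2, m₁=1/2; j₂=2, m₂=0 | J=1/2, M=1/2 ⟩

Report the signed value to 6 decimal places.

+√(1/5) = +0.447214

√[2·4!1!0!/6! · 3!2!2!2!1!0!] = √(16/5)
  +(−1)^2/∏(2,2,0,0,1,0)! = 1/4  (running 1/4)
⟨..|..⟩ = √(16/5)·(1/4) = +0.447214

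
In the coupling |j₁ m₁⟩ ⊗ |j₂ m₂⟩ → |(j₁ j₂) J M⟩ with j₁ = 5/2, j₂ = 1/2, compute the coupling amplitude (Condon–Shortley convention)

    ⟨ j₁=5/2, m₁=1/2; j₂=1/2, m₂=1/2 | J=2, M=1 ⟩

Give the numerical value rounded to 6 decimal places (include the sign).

-0.577350

√[5·1!4!0!/6! · 3!2!1!0!3!1!] = √(12)
  +(−1)^1/∏(1,0,1,0,3,0)! = -1/6  (running -1/6)
⟨..|..⟩ = √(12)·(-1/6) = -0.577350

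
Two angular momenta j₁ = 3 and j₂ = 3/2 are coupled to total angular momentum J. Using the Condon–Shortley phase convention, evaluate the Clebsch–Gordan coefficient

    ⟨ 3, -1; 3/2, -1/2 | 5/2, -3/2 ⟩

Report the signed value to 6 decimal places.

√[6·2!4!1!/8! · 2!4!1!2!1!4!] = √(576/35)
  +(−1)^0/∏(0,2,4,1,0,0)! = 1/48  (running 1/48)
  +(−1)^1/∏(1,1,3,0,1,1)! = -1/6  (running -7/48)
⟨..|..⟩ = √(576/35)·(-7/48) = -0.591608

−√(7/20) = -0.591608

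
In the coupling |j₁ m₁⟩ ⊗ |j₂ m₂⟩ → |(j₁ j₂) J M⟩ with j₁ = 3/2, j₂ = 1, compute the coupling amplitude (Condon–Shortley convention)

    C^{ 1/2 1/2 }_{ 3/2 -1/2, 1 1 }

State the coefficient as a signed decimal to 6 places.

+√(1/6) ≈ +0.408248

j₁+j₂−J=2  J+j₁−j₂=1  J−j₁+j₂=0  j₁+j₂+J+1=4
(j₁±m₁, j₂±m₂, J±M) = (1,2,2,0,1,0)
P² = 2/3
sum k=2..2:
  [2] +1/2 = 1/2
S = 1/2
C² = P²·S² = 1/6 ; C = +0.408248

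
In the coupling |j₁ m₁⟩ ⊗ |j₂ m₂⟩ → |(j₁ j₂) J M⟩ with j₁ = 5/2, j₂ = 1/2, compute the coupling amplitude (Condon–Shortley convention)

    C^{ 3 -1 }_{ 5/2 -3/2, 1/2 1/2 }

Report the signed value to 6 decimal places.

+√(1/3) = +0.577350

triangle: 0!*5!*1!/7! = 120/5040
(j±m)!: 1!*4!*1!*0!*2!*4! = 1152
prefactor² = (2J+1)*Δ*N² = 192
  k=0: +1/(0!*0!*4!*1!*1!*0!) = 1/24
Σ = 1/24  ⇒  CG² = 192*1/24² = 1/3
CG = +√(1/3) = +0.577350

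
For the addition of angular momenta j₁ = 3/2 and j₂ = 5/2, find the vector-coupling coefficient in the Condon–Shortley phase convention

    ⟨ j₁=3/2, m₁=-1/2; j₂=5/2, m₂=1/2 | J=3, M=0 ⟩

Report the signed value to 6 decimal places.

√[7·1!2!4!/8! · 1!2!3!2!3!3!] = √(36/5)
  +(−1)^0/∏(0,1,2,3,0,1)! = 1/12  (running 1/12)
  +(−1)^1/∏(1,0,1,2,1,2)! = -1/4  (running -1/6)
⟨..|..⟩ = √(36/5)·(-1/6) = -0.447214

-0.447214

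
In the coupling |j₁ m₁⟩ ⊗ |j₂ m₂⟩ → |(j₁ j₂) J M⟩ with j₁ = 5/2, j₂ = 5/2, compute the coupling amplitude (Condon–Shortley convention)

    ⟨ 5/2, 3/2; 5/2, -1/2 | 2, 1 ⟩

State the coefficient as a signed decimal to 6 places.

-0.377964  (= −√(1/7))

j₁+j₂−J=3  J+j₁−j₂=2  J−j₁+j₂=2  j₁+j₂+J+1=8
(j₁±m₁, j₂±m₂, J±M) = (4,1,2,3,3,1)
P² = 36/7
sum k=0..1:
  [0] +1/12 = 1/12
  [1] −1/4 = -1/4
S = -1/6
C² = P²·S² = 1/7 ; C = -0.377964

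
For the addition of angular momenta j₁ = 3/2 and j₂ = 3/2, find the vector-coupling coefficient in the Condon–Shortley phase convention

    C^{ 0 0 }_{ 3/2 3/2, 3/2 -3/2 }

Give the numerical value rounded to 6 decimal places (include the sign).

+√(1/4) ≈ +0.500000

√[1·3!0!0!/4! · 3!0!0!3!0!0!] = √(9)
  +(−1)^0/∏(0,3,0,0,0,0)! = 1/6  (running 1/6)
⟨..|..⟩ = √(9)·(1/6) = +0.500000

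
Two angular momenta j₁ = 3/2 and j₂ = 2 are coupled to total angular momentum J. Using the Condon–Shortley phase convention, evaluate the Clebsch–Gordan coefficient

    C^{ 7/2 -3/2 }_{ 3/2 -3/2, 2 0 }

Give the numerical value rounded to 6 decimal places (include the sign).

j₁+j₂−J=0  J+j₁−j₂=3  J−j₁+j₂=4  j₁+j₂+J+1=8
(j₁±m₁, j₂±m₂, J±M) = (0,3,2,2,2,5)
P² = 1152/7
sum k=0..0:
  [0] +1/24 = 1/24
S = 1/24
C² = P²·S² = 2/7 ; C = +0.534522

+0.534522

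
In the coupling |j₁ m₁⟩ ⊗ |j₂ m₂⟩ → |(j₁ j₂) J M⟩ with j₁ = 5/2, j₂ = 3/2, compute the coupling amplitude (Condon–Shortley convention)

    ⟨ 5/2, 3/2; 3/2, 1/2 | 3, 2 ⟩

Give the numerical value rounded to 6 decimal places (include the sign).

+√(1/12) ≈ +0.288675

j₁+j₂−J=1  J+j₁−j₂=4  J−j₁+j₂=2  j₁+j₂+J+1=8
(j₁±m₁, j₂±m₂, J±M) = (4,1,2,1,5,1)
P² = 48
sum k=0..1:
  [0] +1/12 = 1/12
  [1] −1/24 = -1/24
S = 1/24
C² = P²·S² = 1/12 ; C = +0.288675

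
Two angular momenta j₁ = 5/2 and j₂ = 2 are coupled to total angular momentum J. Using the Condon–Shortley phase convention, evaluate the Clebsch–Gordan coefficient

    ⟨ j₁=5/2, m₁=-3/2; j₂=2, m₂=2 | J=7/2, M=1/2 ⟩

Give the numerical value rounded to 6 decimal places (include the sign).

-0.450749  (= −√(64/315))

√[8·1!4!3!/9! · 1!4!4!0!4!3!] = √(9216/35)
  +(−1)^1/∏(1,0,3,3,1,0)! = -1/36  (running -1/36)
⟨..|..⟩ = √(9216/35)·(-1/36) = -0.450749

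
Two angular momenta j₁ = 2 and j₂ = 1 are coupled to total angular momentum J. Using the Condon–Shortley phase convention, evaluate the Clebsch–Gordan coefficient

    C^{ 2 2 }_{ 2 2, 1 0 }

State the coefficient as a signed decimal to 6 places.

+0.816497  (= +√(2/3))

j₁+j₂−J=1  J+j₁−j₂=3  J−j₁+j₂=1  j₁+j₂+J+1=6
(j₁±m₁, j₂±m₂, J±M) = (4,0,1,1,4,0)
P² = 24
sum k=0..0:
  [0] +1/6 = 1/6
S = 1/6
C² = P²·S² = 2/3 ; C = +0.816497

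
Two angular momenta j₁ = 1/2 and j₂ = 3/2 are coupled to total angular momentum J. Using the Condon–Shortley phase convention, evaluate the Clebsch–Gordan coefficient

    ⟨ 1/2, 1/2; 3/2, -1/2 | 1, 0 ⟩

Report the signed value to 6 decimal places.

+0.707107  (= +√(1/2))

j₁+j₂−J=1  J+j₁−j₂=0  J−j₁+j₂=2  j₁+j₂+J+1=4
(j₁±m₁, j₂±m₂, J±M) = (1,0,1,2,1,1)
P² = 1/2
sum k=0..0:
  [0] +1/1 = 1
S = 1
C² = P²·S² = 1/2 ; C = +0.707107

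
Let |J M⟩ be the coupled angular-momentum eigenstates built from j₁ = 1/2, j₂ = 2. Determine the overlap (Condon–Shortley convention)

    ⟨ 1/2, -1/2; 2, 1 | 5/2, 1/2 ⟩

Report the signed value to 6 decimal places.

+√(2/5) ≈ +0.632456

j₁+j₂−J=0  J+j₁−j₂=1  J−j₁+j₂=4  j₁+j₂+J+1=6
(j₁±m₁, j₂±m₂, J±M) = (0,1,3,1,3,2)
P² = 72/5
sum k=0..0:
  [0] +1/6 = 1/6
S = 1/6
C² = P²·S² = 2/5 ; C = +0.632456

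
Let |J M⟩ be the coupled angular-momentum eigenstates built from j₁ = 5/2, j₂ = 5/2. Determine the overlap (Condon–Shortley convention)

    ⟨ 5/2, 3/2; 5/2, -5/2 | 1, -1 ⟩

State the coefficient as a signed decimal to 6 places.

√[3·4!1!1!/7! · 4!1!0!5!0!2!] = √(576/7)
  +(−1)^0/∏(0,4,1,0,0,1)! = 1/24  (running 1/24)
⟨..|..⟩ = √(576/7)·(1/24) = +0.377964

+0.377964  (= +√(1/7))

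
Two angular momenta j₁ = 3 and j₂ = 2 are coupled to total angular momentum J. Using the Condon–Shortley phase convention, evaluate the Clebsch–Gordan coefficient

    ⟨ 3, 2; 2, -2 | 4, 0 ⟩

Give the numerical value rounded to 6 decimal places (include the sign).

√[9·1!5!3!/10! · 5!1!0!4!4!4!] = √(20736/7)
  +(−1)^0/∏(0,1,1,0,4,3)! = 1/144  (running 1/144)
⟨..|..⟩ = √(20736/7)·(1/144) = +0.377964

+0.377964  (= +√(1/7))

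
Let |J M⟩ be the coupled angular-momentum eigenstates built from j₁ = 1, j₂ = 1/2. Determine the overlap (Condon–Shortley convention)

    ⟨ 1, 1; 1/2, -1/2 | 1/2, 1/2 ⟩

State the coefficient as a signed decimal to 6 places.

+0.816497

√[2·1!1!0!/3! · 2!0!0!1!1!0!] = √(2/3)
  +(−1)^0/∏(0,1,0,0,1,0)! = 1  (running 1)
⟨..|..⟩ = √(2/3)·(1) = +0.816497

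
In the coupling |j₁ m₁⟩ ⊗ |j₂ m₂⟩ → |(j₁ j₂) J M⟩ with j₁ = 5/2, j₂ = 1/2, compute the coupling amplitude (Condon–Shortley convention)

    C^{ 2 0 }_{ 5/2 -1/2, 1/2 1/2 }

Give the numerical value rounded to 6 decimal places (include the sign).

√[5·1!4!0!/6! · 2!3!1!0!2!2!] = √(8)
  +(−1)^1/∏(1,0,2,0,2,0)! = -1/4  (running -1/4)
⟨..|..⟩ = √(8)·(-1/4) = -0.707107

-0.707107  (= −√(1/2))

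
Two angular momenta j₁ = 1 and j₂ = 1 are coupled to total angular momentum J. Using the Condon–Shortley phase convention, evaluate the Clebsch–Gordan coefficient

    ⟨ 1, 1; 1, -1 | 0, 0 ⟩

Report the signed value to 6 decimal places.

triangle: 2!*0!*0!/3! = 2/6
(j±m)!: 2!*0!*0!*2!*0!*0! = 4
prefactor² = (2J+1)*Δ*N² = 4/3
  k=0: +1/(0!*2!*0!*0!*0!*0!) = 1/2
Σ = 1/2  ⇒  CG² = 4/3*1/2² = 1/3
CG = +√(1/3) = +0.577350

+√(1/3) = +0.577350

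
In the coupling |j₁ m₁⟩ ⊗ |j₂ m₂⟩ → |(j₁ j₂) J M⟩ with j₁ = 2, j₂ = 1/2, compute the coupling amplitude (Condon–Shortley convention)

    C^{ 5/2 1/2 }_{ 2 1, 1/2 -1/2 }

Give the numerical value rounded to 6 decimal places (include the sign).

+√(2/5) ≈ +0.632456

triangle: 0!×4!×1!/6! = 24/720
(j±m)!: 3!×1!×0!×1!×3!×2! = 72
prefactor² = (2J+1)×Δ×N² = 72/5
  k=0: +1/(0!×0!×1!×0!×3!×1!) = 1/6
Σ = 1/6  ⇒  CG² = 72/5×1/6² = 2/5
CG = +√(2/5) = +0.632456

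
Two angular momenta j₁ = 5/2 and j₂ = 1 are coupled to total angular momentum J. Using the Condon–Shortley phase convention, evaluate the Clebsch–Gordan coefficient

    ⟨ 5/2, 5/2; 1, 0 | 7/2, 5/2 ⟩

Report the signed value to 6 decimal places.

+√(2/7) = +0.534522

√[8·0!5!2!/8! · 5!0!1!1!6!1!] = √(28800/7)
  +(−1)^0/∏(0,0,0,1,5,1)! = 1/120  (running 1/120)
⟨..|..⟩ = √(28800/7)·(1/120) = +0.534522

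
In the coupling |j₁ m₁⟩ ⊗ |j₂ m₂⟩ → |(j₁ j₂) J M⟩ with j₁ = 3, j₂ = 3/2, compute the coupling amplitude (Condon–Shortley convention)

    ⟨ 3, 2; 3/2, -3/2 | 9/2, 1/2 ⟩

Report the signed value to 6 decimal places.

+√(1/21) = +0.218218

triangle: 0!*6!*3!/10! = 4320/3628800
(j±m)!: 5!*1!*0!*3!*5!*4! = 2073600
prefactor² = (2J+1)*Δ*N² = 172800/7
  k=0: +1/(0!*0!*1!*0!*5!*3!) = 1/720
Σ = 1/720  ⇒  CG² = 172800/7*1/720² = 1/21
CG = +√(1/21) = +0.218218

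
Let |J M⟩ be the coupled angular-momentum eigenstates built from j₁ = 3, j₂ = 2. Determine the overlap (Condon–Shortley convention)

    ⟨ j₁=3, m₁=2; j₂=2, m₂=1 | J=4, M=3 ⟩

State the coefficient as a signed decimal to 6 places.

+0.223607  (= +√(1/20))

√[9·1!5!3!/10! · 5!1!3!1!7!1!] = √(6480)
  +(−1)^0/∏(0,1,1,3,4,0)! = 1/144  (running 1/144)
  +(−1)^1/∏(1,0,0,2,5,1)! = -1/240  (running 1/360)
⟨..|..⟩ = √(6480)·(1/360) = +0.223607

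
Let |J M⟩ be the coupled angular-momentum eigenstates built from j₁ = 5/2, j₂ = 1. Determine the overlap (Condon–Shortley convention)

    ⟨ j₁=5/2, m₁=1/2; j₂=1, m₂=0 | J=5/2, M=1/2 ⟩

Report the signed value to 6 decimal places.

+0.169031  (= +√(1/35))

triangle: 1!·4!·1!/7! = 24/5040
(j±m)!: 3!·2!·1!·1!·3!·2! = 144
prefactor² = (2J+1)·Δ·N² = 144/35
  k=0: +1/(0!·1!·2!·1!·2!·0!) = 1/4
  k=1: −1/(1!·0!·1!·0!·3!·1!) = -1/6
Σ = 1/12  ⇒  CG² = 144/35·1/12² = 1/35
CG = +√(1/35) = +0.169031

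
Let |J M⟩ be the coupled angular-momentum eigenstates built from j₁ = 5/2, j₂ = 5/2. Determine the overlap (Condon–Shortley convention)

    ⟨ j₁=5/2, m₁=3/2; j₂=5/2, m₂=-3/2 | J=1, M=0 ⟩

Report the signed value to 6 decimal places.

√[3·4!1!1!/7! · 4!1!1!4!1!1!] = √(288/35)
  +(−1)^0/∏(0,4,1,1,0,0)! = 1/24  (running 1/24)
  +(−1)^1/∏(1,3,0,0,1,1)! = -1/6  (running -1/8)
⟨..|..⟩ = √(288/35)·(-1/8) = -0.358569

−√(9/70) = -0.358569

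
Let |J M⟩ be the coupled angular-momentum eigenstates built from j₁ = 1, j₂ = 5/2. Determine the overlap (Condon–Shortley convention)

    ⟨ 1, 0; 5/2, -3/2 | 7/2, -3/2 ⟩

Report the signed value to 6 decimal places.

j₁+j₂−J=0  J+j₁−j₂=2  J−j₁+j₂=5  j₁+j₂+J+1=8
(j₁±m₁, j₂±m₂, J±M) = (1,1,1,4,2,5)
P² = 1920/7
sum k=0..0:
  [0] +1/24 = 1/24
S = 1/24
C² = P²·S² = 10/21 ; C = +0.690066

+√(10/21) ≈ +0.690066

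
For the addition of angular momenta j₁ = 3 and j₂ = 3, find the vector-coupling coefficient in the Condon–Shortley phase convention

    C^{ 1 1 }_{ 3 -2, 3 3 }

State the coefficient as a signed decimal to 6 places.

√[3·5!1!1!/8! · 1!5!6!0!2!0!] = √(10800/7)
  +(−1)^5/∏(5,0,0,1,1,0)! = -1/120  (running -1/120)
⟨..|..⟩ = √(10800/7)·(-1/120) = -0.327327

-0.327327  (= −√(3/28))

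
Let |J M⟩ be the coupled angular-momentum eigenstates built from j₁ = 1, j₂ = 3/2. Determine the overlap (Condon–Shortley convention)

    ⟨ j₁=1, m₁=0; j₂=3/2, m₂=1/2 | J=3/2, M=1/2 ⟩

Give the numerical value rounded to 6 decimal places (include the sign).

triangle: 1!·1!·2!/5! = 2/120
(j±m)!: 1!·1!·2!·1!·2!·1! = 4
prefactor² = (2J+1)·Δ·N² = 4/15
  k=0: +1/(0!·1!·1!·2!·0!·0!) = 1/2
  k=1: −1/(1!·0!·0!·1!·1!·1!) = -1
Σ = -1/2  ⇒  CG² = 4/15·(-1/2)² = 1/15
CG = −√(1/15) = -0.258199

-0.258199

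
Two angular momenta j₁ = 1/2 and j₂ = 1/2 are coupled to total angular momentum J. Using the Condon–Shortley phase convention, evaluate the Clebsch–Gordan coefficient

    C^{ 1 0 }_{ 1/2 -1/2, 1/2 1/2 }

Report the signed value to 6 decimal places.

+0.707107

j₁+j₂−J=0  J+j₁−j₂=1  J−j₁+j₂=1  j₁+j₂+J+1=3
(j₁±m₁, j₂±m₂, J±M) = (0,1,1,0,1,1)
P² = 1/2
sum k=0..0:
  [0] +1/1 = 1
S = 1
C² = P²·S² = 1/2 ; C = +0.707107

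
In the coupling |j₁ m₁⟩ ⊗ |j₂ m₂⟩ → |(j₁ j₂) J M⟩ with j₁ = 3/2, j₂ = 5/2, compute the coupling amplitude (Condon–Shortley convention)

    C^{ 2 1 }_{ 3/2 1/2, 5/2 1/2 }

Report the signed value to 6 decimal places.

-0.545545  (= −√(25/84))

j₁+j₂−J=2  J+j₁−j₂=1  J−j₁+j₂=3  j₁+j₂+J+1=7
(j₁±m₁, j₂±m₂, J±M) = (2,1,3,2,3,1)
P² = 12/7
sum k=0..1:
  [0] +1/12 = 1/12
  [1] −1/2 = -1/2
S = -5/12
C² = P²·S² = 25/84 ; C = -0.545545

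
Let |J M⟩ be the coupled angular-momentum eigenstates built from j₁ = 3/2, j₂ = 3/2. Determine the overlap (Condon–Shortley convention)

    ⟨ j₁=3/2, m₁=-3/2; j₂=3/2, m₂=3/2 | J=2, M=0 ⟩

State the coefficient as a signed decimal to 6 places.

√[5·1!2!2!/6! · 0!3!3!0!2!2!] = √(4)
  +(−1)^1/∏(1,0,2,2,0,0)! = -1/4  (running -1/4)
⟨..|..⟩ = √(4)·(-1/4) = -0.500000

-0.500000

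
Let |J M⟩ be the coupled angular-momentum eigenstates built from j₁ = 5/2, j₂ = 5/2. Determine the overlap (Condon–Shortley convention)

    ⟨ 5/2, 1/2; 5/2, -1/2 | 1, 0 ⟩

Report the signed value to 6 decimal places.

triangle: 4!*1!*1!/7! = 24/5040
(j±m)!: 3!*2!*2!*3!*1!*1! = 144
prefactor² = (2J+1)*Δ*N² = 72/35
  k=1: −1/(1!*3!*1!*1!*0!*0!) = -1/6
  k=2: +1/(2!*2!*0!*0!*1!*1!) = 1/4
Σ = 1/12  ⇒  CG² = 72/35*1/12² = 1/70
CG = +√(1/70) = +0.119523

+0.119523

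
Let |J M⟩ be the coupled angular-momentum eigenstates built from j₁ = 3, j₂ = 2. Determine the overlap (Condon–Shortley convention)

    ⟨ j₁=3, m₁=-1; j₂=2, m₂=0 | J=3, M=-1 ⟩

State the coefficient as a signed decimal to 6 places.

triangle: 2!*4!*2!/9! = 96/362880
(j±m)!: 2!*4!*2!*2!*2!*4! = 9216
prefactor² = (2J+1)*Δ*N² = 256/15
  k=0: +1/(0!*2!*4!*2!*0!*0!) = 1/96
  k=1: −1/(1!*1!*3!*1!*1!*1!) = -1/6
  k=2: +1/(2!*0!*2!*0!*2!*2!) = 1/16
Σ = -3/32  ⇒  CG² = 256/15*(-3/32)² = 3/20
CG = −√(3/20) = -0.387298

−√(3/20) ≈ -0.387298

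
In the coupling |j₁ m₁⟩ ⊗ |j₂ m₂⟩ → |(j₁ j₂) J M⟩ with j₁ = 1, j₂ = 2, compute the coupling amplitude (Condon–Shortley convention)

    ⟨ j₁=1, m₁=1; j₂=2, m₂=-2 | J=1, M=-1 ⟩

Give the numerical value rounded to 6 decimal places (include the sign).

triangle: 2!×0!×2!/5! = 4/120
(j±m)!: 2!×0!×0!×4!×0!×2! = 96
prefactor² = (2J+1)×Δ×N² = 48/5
  k=0: +1/(0!×2!×0!×0!×0!×2!) = 1/4
Σ = 1/4  ⇒  CG² = 48/5×1/4² = 3/5
CG = +√(3/5) = +0.774597

+√(3/5) = +0.774597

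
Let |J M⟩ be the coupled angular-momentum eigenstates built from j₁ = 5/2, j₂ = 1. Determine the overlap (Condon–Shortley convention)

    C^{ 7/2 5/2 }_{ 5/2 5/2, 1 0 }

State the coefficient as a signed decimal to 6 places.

+√(2/7) = +0.534522

j₁+j₂−J=0  J+j₁−j₂=5  J−j₁+j₂=2  j₁+j₂+J+1=8
(j₁±m₁, j₂±m₂, J±M) = (5,0,1,1,6,1)
P² = 28800/7
sum k=0..0:
  [0] +1/120 = 1/120
S = 1/120
C² = P²·S² = 2/7 ; C = +0.534522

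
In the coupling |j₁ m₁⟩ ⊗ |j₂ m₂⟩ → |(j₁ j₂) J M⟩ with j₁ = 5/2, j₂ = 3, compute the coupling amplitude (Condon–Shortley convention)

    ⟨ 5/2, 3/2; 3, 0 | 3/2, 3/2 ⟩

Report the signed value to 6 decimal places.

√[4·4!1!2!/8! · 4!1!3!3!3!0!] = √(864/35)
  +(−1)^1/∏(1,3,0,2,1,0)! = -1/12  (running -1/12)
⟨..|..⟩ = √(864/35)·(-1/12) = -0.414039

-0.414039  (= −√(6/35))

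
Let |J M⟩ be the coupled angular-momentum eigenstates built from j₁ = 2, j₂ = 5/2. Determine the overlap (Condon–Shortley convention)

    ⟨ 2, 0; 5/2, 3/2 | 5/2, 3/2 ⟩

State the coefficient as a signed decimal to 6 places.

-0.119523

triangle: 2!·2!·3!/8! = 24/40320
(j±m)!: 2!·2!·4!·1!·4!·1! = 2304
prefactor² = (2J+1)·Δ·N² = 288/35
  k=1: −1/(1!·1!·1!·3!·1!·0!) = -1/6
  k=2: +1/(2!·0!·0!·2!·2!·1!) = 1/8
Σ = -1/24  ⇒  CG² = 288/35·(-1/24)² = 1/70
CG = −√(1/70) = -0.119523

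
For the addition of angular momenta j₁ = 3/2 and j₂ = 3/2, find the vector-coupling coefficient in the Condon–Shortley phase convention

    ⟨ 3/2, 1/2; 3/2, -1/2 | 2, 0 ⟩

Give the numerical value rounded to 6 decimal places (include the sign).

j₁+j₂−J=1  J+j₁−j₂=2  J−j₁+j₂=2  j₁+j₂+J+1=6
(j₁±m₁, j₂±m₂, J±M) = (2,1,1,2,2,2)
P² = 4/9
sum k=0..1:
  [0] +1/1 = 1
  [1] −1/4 = -1/4
S = 3/4
C² = P²·S² = 1/4 ; C = +0.500000

+√(1/4) = +0.500000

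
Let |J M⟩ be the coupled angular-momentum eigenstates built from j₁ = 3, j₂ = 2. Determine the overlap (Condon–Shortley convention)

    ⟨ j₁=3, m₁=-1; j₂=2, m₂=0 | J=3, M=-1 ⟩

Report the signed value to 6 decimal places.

−√(3/20) ≈ -0.387298

√[7·2!4!2!/9! · 2!4!2!2!2!4!] = √(256/15)
  +(−1)^0/∏(0,2,4,2,0,0)! = 1/96  (running 1/96)
  +(−1)^1/∏(1,1,3,1,1,1)! = -1/6  (running -5/32)
  +(−1)^2/∏(2,0,2,0,2,2)! = 1/16  (running -3/32)
⟨..|..⟩ = √(256/15)·(-3/32) = -0.387298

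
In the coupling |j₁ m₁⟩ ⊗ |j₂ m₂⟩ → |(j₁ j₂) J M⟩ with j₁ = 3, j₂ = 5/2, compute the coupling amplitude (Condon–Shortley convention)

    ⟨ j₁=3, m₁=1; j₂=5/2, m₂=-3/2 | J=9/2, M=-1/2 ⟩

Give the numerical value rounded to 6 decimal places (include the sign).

√[10·1!5!4!/11! · 4!2!1!4!4!5!] = √(184320/77)
  +(−1)^0/∏(0,1,2,1,3,3)! = 1/72  (running 1/72)
  +(−1)^1/∏(1,0,1,0,4,4)! = -1/576  (running 7/576)
⟨..|..⟩ = √(184320/77)·(7/576) = +0.594588

+0.594588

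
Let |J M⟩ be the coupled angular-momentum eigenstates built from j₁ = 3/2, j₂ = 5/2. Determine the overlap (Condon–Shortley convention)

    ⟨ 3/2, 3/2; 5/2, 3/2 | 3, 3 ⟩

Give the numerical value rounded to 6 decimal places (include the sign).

+√(3/8) = +0.612372

j₁+j₂−J=1  J+j₁−j₂=2  J−j₁+j₂=4  j₁+j₂+J+1=8
(j₁±m₁, j₂±m₂, J±M) = (3,0,4,1,6,0)
P² = 864
sum k=0..0:
  [0] +1/48 = 1/48
S = 1/48
C² = P²·S² = 3/8 ; C = +0.612372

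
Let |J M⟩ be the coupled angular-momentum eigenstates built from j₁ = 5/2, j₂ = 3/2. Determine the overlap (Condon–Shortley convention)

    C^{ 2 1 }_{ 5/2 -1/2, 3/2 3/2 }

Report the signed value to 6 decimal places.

+√(9/28) ≈ +0.566947

√[5·2!3!1!/7! · 2!3!3!0!3!1!] = √(36/7)
  +(−1)^2/∏(2,0,1,1,2,0)! = 1/4  (running 1/4)
⟨..|..⟩ = √(36/7)·(1/4) = +0.566947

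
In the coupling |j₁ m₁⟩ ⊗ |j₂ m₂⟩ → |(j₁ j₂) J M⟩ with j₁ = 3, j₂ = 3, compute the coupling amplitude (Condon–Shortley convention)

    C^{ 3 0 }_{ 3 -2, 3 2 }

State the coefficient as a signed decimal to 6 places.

−√(1/6) = -0.408248

j₁+j₂−J=3  J+j₁−j₂=3  J−j₁+j₂=3  j₁+j₂+J+1=10
(j₁±m₁, j₂±m₂, J±M) = (1,5,5,1,3,3)
P² = 216
sum k=2..3:
  [2] +1/72 = 1/72
  [3] −1/24 = -1/24
S = -1/36
C² = P²·S² = 1/6 ; C = -0.408248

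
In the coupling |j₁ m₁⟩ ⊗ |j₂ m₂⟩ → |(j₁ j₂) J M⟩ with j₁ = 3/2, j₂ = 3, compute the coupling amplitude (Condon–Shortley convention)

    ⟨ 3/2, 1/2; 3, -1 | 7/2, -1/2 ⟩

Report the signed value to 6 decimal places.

triangle: 1!×2!×5!/9! = 240/362880
(j±m)!: 2!×1!×2!×4!×3!×4! = 13824
prefactor² = (2J+1)×Δ×N² = 512/7
  k=0: +1/(0!×1!×1!×2!×1!×3!) = 1/12
  k=1: −1/(1!×0!×0!×1!×2!×4!) = -1/48
Σ = 1/16  ⇒  CG² = 512/7×1/16² = 2/7
CG = +√(2/7) = +0.534522

+0.534522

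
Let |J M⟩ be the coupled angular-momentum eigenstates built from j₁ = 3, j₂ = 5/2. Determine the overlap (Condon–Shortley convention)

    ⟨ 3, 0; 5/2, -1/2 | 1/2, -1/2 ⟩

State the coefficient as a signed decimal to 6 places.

+√(1/7) ≈ +0.377964

j₁+j₂−J=5  J+j₁−j₂=1  J−j₁+j₂=0  j₁+j₂+J+1=7
(j₁±m₁, j₂±m₂, J±M) = (3,3,2,3,0,1)
P² = 144/7
sum k=2..2:
  [2] +1/12 = 1/12
S = 1/12
C² = P²·S² = 1/7 ; C = +0.377964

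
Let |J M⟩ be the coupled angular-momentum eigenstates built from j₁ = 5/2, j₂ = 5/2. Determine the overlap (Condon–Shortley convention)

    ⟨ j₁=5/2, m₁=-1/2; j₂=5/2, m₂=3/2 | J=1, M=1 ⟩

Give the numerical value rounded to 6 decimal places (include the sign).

triangle: 4!*1!*1!/7! = 24/5040
(j±m)!: 2!*3!*4!*1!*2!*0! = 576
prefactor² = (2J+1)*Δ*N² = 288/35
  k=3: −1/(3!*1!*0!*1!*1!*0!) = -1/6
Σ = -1/6  ⇒  CG² = 288/35*(-1/6)² = 8/35
CG = −√(8/35) = -0.478091

−√(8/35) ≈ -0.478091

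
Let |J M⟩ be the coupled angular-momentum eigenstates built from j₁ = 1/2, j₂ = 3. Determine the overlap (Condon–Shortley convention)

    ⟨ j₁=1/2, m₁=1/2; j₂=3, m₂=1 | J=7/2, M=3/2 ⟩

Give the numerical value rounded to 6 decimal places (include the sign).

+√(5/7) = +0.845154

triangle: 0!×1!×6!/8! = 720/40320
(j±m)!: 1!×0!×4!×2!×5!×2! = 11520
prefactor² = (2J+1)×Δ×N² = 11520/7
  k=0: +1/(0!×0!×0!×4!×1!×2!) = 1/48
Σ = 1/48  ⇒  CG² = 11520/7×1/48² = 5/7
CG = +√(5/7) = +0.845154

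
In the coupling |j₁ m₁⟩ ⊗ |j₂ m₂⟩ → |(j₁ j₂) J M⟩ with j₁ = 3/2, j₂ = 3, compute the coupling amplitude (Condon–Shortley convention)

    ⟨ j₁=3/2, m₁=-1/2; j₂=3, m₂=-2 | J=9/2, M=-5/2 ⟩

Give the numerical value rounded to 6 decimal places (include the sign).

√[10·0!3!6!/10! · 1!2!1!5!2!7!] = √(28800)
  +(−1)^0/∏(0,0,2,1,1,5)! = 1/240  (running 1/240)
⟨..|..⟩ = √(28800)·(1/240) = +0.707107

+0.707107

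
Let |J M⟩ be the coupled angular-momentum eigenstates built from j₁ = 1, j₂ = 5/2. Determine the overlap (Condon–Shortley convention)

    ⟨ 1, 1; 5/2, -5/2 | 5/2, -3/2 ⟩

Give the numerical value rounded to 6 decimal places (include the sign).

+0.534522  (= +√(2/7))

√[6·1!1!4!/7! · 2!0!0!5!1!4!] = √(1152/7)
  +(−1)^0/∏(0,1,0,0,1,4)! = 1/24  (running 1/24)
⟨..|..⟩ = √(1152/7)·(1/24) = +0.534522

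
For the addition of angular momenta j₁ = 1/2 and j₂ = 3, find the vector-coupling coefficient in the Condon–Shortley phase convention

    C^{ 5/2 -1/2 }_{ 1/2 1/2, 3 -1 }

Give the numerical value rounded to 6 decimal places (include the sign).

+√(4/7) = +0.755929

triangle: 1!*0!*5!/7! = 120/5040
(j±m)!: 1!*0!*2!*4!*2!*3! = 576
prefactor² = (2J+1)*Δ*N² = 576/7
  k=0: +1/(0!*1!*0!*2!*0!*3!) = 1/12
Σ = 1/12  ⇒  CG² = 576/7*1/12² = 4/7
CG = +√(4/7) = +0.755929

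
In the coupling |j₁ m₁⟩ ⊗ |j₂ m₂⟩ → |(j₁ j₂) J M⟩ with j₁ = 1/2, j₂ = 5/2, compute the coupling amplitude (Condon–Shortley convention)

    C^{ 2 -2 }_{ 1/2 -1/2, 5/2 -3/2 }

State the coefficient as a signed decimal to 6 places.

√[5·1!0!4!/6! · 0!1!1!4!0!4!] = √(96)
  +(−1)^1/∏(1,0,0,0,0,4)! = -1/24  (running -1/24)
⟨..|..⟩ = √(96)·(-1/24) = -0.408248

−√(1/6) = -0.408248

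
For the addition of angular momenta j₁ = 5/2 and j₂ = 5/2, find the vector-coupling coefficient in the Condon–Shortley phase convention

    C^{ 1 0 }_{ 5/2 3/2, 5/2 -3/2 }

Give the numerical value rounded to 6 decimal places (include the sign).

triangle: 4!·1!·1!/7! = 24/5040
(j±m)!: 4!·1!·1!·4!·1!·1! = 576
prefactor² = (2J+1)·Δ·N² = 288/35
  k=0: +1/(0!·4!·1!·1!·0!·0!) = 1/24
  k=1: −1/(1!·3!·0!·0!·1!·1!) = -1/6
Σ = -1/8  ⇒  CG² = 288/35·(-1/8)² = 9/70
CG = −√(9/70) = -0.358569

-0.358569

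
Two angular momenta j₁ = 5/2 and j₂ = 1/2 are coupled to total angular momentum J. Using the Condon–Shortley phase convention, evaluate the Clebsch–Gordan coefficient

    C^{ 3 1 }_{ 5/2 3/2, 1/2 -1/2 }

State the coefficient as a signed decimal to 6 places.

√[7·0!5!1!/7! · 4!1!0!1!4!2!] = √(192)
  +(−1)^0/∏(0,0,1,0,4,1)! = 1/24  (running 1/24)
⟨..|..⟩ = √(192)·(1/24) = +0.577350

+√(1/3) ≈ +0.577350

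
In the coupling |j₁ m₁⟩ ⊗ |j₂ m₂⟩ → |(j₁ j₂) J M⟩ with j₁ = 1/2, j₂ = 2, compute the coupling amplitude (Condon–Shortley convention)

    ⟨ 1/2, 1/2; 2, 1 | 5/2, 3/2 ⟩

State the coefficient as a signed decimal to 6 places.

+0.894427  (= +√(4/5))

triangle: 0!·1!·4!/6! = 24/720
(j±m)!: 1!·0!·3!·1!·4!·1! = 144
prefactor² = (2J+1)·Δ·N² = 144/5
  k=0: +1/(0!·0!·0!·3!·1!·1!) = 1/6
Σ = 1/6  ⇒  CG² = 144/5·1/6² = 4/5
CG = +√(4/5) = +0.894427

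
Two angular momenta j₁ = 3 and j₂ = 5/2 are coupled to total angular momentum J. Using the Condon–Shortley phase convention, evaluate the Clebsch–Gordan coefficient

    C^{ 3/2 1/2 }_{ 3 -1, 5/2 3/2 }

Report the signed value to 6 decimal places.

−√(7/30) ≈ -0.483046

√[4·4!2!1!/8! · 2!4!4!1!2!1!] = √(384/35)
  +(−1)^3/∏(3,1,1,1,1,0)! = -1/6  (running -1/6)
  +(−1)^4/∏(4,0,0,0,2,1)! = 1/48  (running -7/48)
⟨..|..⟩ = √(384/35)·(-7/48) = -0.483046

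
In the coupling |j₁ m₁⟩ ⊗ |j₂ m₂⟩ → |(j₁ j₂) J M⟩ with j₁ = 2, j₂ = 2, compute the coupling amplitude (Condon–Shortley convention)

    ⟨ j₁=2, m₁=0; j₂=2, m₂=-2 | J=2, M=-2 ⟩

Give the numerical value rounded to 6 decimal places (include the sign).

j₁+j₂−J=2  J+j₁−j₂=2  J−j₁+j₂=2  j₁+j₂+J+1=7
(j₁±m₁, j₂±m₂, J±M) = (2,2,0,4,0,4)
P² = 128/7
sum k=0..0:
  [0] +1/8 = 1/8
S = 1/8
C² = P²·S² = 2/7 ; C = +0.534522

+√(2/7) = +0.534522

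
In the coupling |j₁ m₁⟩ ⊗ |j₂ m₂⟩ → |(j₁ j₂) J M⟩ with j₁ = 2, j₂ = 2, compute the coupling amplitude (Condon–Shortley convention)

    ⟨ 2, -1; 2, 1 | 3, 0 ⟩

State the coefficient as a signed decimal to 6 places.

−√(2/5) = -0.632456

√[7·1!3!3!/8! · 1!3!3!1!3!3!] = √(81/10)
  +(−1)^0/∏(0,1,3,3,0,0)! = 1/36  (running 1/36)
  +(−1)^1/∏(1,0,2,2,1,1)! = -1/4  (running -2/9)
⟨..|..⟩ = √(81/10)·(-2/9) = -0.632456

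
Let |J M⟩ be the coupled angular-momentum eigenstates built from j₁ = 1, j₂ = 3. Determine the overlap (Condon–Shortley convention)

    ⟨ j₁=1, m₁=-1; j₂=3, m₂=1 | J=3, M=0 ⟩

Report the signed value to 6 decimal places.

j₁+j₂−J=1  J+j₁−j₂=1  J−j₁+j₂=5  j₁+j₂+J+1=8
(j₁±m₁, j₂±m₂, J±M) = (0,2,4,2,3,3)
P² = 72
sum k=1..1:
  [1] −1/12 = -1/12
S = -1/12
C² = P²·S² = 1/2 ; C = -0.707107

-0.707107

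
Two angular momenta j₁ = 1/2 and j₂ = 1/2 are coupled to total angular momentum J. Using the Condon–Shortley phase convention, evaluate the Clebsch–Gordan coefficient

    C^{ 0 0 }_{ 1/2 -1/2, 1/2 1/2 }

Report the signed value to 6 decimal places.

triangle: 1!×0!×0!/2! = 1/2
(j±m)!: 0!×1!×1!×0!×0!×0! = 1
prefactor² = (2J+1)×Δ×N² = 1/2
  k=1: −1/(1!×0!×0!×0!×0!×0!) = -1
Σ = -1  ⇒  CG² = 1/2×(-1)² = 1/2
CG = −√(1/2) = -0.707107

-0.707107  (= −√(1/2))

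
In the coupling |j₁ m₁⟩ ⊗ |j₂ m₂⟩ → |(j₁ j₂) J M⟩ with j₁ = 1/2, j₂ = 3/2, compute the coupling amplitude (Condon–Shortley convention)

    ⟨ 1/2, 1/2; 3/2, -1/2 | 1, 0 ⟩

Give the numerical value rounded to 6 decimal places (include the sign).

+√(1/2) ≈ +0.707107

j₁+j₂−J=1  J+j₁−j₂=0  J−j₁+j₂=2  j₁+j₂+J+1=4
(j₁±m₁, j₂±m₂, J±M) = (1,0,1,2,1,1)
P² = 1/2
sum k=0..0:
  [0] +1/1 = 1
S = 1
C² = P²·S² = 1/2 ; C = +0.707107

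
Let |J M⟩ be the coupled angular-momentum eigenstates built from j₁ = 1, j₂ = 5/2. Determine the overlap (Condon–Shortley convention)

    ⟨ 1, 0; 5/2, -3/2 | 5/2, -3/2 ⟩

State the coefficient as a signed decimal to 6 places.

triangle: 1!*1!*4!/7! = 24/5040
(j±m)!: 1!*1!*1!*4!*1!*4! = 576
prefactor² = (2J+1)*Δ*N² = 576/35
  k=0: +1/(0!*1!*1!*1!*0!*3!) = 1/6
  k=1: −1/(1!*0!*0!*0!*1!*4!) = -1/24
Σ = 1/8  ⇒  CG² = 576/35*1/8² = 9/35
CG = +√(9/35) = +0.507093

+√(9/35) ≈ +0.507093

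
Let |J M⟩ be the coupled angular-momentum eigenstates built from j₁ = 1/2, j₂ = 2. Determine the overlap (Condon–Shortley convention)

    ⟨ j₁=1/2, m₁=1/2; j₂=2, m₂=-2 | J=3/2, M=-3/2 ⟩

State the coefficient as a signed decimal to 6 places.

+0.894427  (= +√(4/5))

√[4·1!0!3!/5! · 1!0!0!4!0!3!] = √(144/5)
  +(−1)^0/∏(0,1,0,0,0,3)! = 1/6  (running 1/6)
⟨..|..⟩ = √(144/5)·(1/6) = +0.894427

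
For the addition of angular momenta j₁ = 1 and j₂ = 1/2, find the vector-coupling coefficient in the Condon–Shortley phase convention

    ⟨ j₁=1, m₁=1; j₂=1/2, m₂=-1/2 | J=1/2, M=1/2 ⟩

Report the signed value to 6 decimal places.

triangle: 1!×1!×0!/3! = 1/6
(j±m)!: 2!×0!×0!×1!×1!×0! = 2
prefactor² = (2J+1)×Δ×N² = 2/3
  k=0: +1/(0!×1!×0!×0!×1!×0!) = 1
Σ = 1  ⇒  CG² = 2/3×1² = 2/3
CG = +√(2/3) = +0.816497

+√(2/3) = +0.816497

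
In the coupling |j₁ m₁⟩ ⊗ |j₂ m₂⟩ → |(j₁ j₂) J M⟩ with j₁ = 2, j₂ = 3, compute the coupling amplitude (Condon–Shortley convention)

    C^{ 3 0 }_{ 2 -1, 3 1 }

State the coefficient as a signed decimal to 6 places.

√[7·2!2!4!/9! · 1!3!4!2!3!3!] = √(96/5)
  +(−1)^1/∏(1,1,2,3,0,1)! = -1/12  (running -1/12)
  +(−1)^2/∏(2,0,1,2,1,2)! = 1/8  (running 1/24)
⟨..|..⟩ = √(96/5)·(1/24) = +0.182574

+√(1/30) = +0.182574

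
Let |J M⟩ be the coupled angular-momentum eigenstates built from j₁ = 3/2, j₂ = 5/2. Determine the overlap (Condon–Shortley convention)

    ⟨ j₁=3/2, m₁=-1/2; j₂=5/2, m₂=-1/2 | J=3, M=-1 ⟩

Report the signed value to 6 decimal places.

triangle: 1!·2!·4!/8! = 48/40320
(j±m)!: 1!·2!·2!·3!·2!·4! = 1152
prefactor² = (2J+1)·Δ·N² = 48/5
  k=0: +1/(0!·1!·2!·2!·0!·2!) = 1/8
  k=1: −1/(1!·0!·1!·1!·1!·3!) = -1/6
Σ = -1/24  ⇒  CG² = 48/5·(-1/24)² = 1/60
CG = −√(1/60) = -0.129099

−√(1/60) ≈ -0.129099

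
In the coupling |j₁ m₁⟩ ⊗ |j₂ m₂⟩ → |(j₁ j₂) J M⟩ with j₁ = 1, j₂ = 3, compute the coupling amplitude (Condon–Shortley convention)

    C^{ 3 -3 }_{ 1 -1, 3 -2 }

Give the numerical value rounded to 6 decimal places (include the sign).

j₁+j₂−J=1  J+j₁−j₂=1  J−j₁+j₂=5  j₁+j₂+J+1=8
(j₁±m₁, j₂±m₂, J±M) = (0,2,1,5,0,6)
P² = 3600
sum k=1..1:
  [1] −1/120 = -1/120
S = -1/120
C² = P²·S² = 1/4 ; C = -0.500000

−√(1/4) = -0.500000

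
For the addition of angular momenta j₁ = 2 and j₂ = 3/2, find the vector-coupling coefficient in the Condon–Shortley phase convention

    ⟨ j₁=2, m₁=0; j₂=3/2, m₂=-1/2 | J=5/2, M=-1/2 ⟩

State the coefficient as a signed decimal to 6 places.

triangle: 1!*3!*2!/7! = 12/5040
(j±m)!: 2!*2!*1!*2!*2!*3! = 96
prefactor² = (2J+1)*Δ*N² = 48/35
  k=0: +1/(0!*1!*2!*1!*1!*1!) = 1/2
  k=1: −1/(1!*0!*1!*0!*2!*2!) = -1/4
Σ = 1/4  ⇒  CG² = 48/35*1/4² = 3/35
CG = +√(3/35) = +0.292770

+0.292770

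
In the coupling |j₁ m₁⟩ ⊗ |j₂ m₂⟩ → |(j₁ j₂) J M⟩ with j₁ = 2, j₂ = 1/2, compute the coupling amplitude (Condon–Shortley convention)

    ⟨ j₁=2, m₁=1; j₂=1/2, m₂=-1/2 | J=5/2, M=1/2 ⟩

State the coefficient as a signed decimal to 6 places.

√[6·0!4!1!/6! · 3!1!0!1!3!2!] = √(72/5)
  +(−1)^0/∏(0,0,1,0,3,1)! = 1/6  (running 1/6)
⟨..|..⟩ = √(72/5)·(1/6) = +0.632456

+√(2/5) = +0.632456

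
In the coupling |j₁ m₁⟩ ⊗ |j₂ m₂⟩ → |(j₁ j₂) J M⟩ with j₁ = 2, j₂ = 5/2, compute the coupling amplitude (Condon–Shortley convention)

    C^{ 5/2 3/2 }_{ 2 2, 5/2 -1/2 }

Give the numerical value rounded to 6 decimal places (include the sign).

+0.621059

j₁+j₂−J=2  J+j₁−j₂=2  J−j₁+j₂=3  j₁+j₂+J+1=8
(j₁±m₁, j₂±m₂, J±M) = (4,0,2,3,4,1)
P² = 864/35
sum k=0..0:
  [0] +1/8 = 1/8
S = 1/8
C² = P²·S² = 27/70 ; C = +0.621059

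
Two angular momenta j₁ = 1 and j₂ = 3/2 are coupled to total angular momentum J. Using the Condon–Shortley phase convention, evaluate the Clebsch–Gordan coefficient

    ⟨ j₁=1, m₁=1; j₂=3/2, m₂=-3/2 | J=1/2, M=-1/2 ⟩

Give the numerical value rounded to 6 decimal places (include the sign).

+0.707107

√[2·2!0!1!/4! · 2!0!0!3!0!1!] = √(2)
  +(−1)^0/∏(0,2,0,0,0,1)! = 1/2  (running 1/2)
⟨..|..⟩ = √(2)·(1/2) = +0.707107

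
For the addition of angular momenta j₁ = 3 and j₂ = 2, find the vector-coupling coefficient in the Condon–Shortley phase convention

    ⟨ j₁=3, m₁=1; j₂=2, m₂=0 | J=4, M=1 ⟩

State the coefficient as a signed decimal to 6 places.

√[9·1!5!3!/10! · 4!2!2!2!5!3!] = √(1728/7)
  +(−1)^0/∏(0,1,2,2,3,1)! = 1/24  (running 1/24)
  +(−1)^1/∏(1,0,1,1,4,2)! = -1/48  (running 1/48)
⟨..|..⟩ = √(1728/7)·(1/48) = +0.327327

+√(3/28) = +0.327327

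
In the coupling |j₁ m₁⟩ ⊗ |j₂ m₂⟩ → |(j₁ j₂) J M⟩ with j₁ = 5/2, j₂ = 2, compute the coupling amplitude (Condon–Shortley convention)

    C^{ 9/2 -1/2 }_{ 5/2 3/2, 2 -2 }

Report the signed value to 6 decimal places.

+√(5/126) ≈ +0.199205

triangle: 0!×5!×4!/10! = 2880/3628800
(j±m)!: 4!×1!×0!×4!×4!×5! = 1658880
prefactor² = (2J+1)×Δ×N² = 92160/7
  k=0: +1/(0!×0!×1!×0!×4!×4!) = 1/576
Σ = 1/576  ⇒  CG² = 92160/7×1/576² = 5/126
CG = +√(5/126) = +0.199205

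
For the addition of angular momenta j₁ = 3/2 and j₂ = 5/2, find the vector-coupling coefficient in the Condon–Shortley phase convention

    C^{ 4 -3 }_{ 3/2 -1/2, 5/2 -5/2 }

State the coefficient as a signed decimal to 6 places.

+√(3/8) ≈ +0.612372

triangle: 0!*3!*5!/9! = 720/362880
(j±m)!: 1!*2!*0!*5!*1!*7! = 1209600
prefactor² = (2J+1)*Δ*N² = 21600
  k=0: +1/(0!*0!*2!*0!*1!*5!) = 1/240
Σ = 1/240  ⇒  CG² = 21600*1/240² = 3/8
CG = +√(3/8) = +0.612372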